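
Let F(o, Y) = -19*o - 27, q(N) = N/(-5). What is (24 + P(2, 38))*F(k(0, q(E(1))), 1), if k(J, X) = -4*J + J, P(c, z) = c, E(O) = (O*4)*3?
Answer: -702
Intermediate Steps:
E(O) = 12*O (E(O) = (4*O)*3 = 12*O)
q(N) = -N/5 (q(N) = N*(-⅕) = -N/5)
k(J, X) = -3*J
F(o, Y) = -27 - 19*o
(24 + P(2, 38))*F(k(0, q(E(1))), 1) = (24 + 2)*(-27 - (-57)*0) = 26*(-27 - 19*0) = 26*(-27 + 0) = 26*(-27) = -702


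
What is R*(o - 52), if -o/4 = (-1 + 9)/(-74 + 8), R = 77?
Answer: -11900/3 ≈ -3966.7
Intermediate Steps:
o = 16/33 (o = -4*(-1 + 9)/(-74 + 8) = -32/(-66) = -32*(-1)/66 = -4*(-4/33) = 16/33 ≈ 0.48485)
R*(o - 52) = 77*(16/33 - 52) = 77*(-1700/33) = -11900/3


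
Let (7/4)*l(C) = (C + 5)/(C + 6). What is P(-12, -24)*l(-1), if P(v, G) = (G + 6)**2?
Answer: 5184/35 ≈ 148.11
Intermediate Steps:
l(C) = 4*(5 + C)/(7*(6 + C)) (l(C) = 4*((C + 5)/(C + 6))/7 = 4*((5 + C)/(6 + C))/7 = 4*(5 + C)/(7*(6 + C)))
P(v, G) = (6 + G)**2
P(-12, -24)*l(-1) = (6 - 24)**2*(4*(5 - 1)/(7*(6 - 1))) = (-18)**2*((4/7)*4/5) = 324*((4/7)*(1/5)*4) = 324*(16/35) = 5184/35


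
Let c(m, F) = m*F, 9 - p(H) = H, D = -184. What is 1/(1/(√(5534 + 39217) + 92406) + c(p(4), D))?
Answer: -7855718065794/7227260535516961 + √44751/7227260535516961 ≈ -0.0010870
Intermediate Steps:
p(H) = 9 - H
c(m, F) = F*m
1/(1/(√(5534 + 39217) + 92406) + c(p(4), D)) = 1/(1/(√(5534 + 39217) + 92406) - 184*(9 - 1*4)) = 1/(1/(√44751 + 92406) - 184*(9 - 4)) = 1/(1/(92406 + √44751) - 184*5) = 1/(1/(92406 + √44751) - 920) = 1/(-920 + 1/(92406 + √44751))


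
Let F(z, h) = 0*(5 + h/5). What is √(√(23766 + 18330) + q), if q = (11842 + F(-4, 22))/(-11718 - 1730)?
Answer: √(-5921 + 26896*√2631)/82 ≈ 14.293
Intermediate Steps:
F(z, h) = 0 (F(z, h) = 0*(5 + h*(⅕)) = 0*(5 + h/5) = 0)
q = -5921/6724 (q = (11842 + 0)/(-11718 - 1730) = 11842/(-13448) = 11842*(-1/13448) = -5921/6724 ≈ -0.88058)
√(√(23766 + 18330) + q) = √(√(23766 + 18330) - 5921/6724) = √(√42096 - 5921/6724) = √(4*√2631 - 5921/6724) = √(-5921/6724 + 4*√2631)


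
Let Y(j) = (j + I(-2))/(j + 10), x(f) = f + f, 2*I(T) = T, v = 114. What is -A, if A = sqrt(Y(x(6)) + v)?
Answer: -sqrt(458)/2 ≈ -10.700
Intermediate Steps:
I(T) = T/2
x(f) = 2*f
Y(j) = (-1 + j)/(10 + j) (Y(j) = (j + (1/2)*(-2))/(j + 10) = (j - 1)/(10 + j) = (-1 + j)/(10 + j))
A = sqrt(458)/2 (A = sqrt((-1 + 2*6)/(10 + 2*6) + 114) = sqrt((-1 + 12)/(10 + 12) + 114) = sqrt(11/22 + 114) = sqrt((1/22)*11 + 114) = sqrt(1/2 + 114) = sqrt(229/2) = sqrt(458)/2 ≈ 10.700)
-A = -sqrt(458)/2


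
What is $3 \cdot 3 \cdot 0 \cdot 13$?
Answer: $0$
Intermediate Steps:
$3 \cdot 3 \cdot 0 \cdot 13 = 9 \cdot 0 \cdot 13 = 0 \cdot 13 = 0$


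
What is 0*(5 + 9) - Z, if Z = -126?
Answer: 126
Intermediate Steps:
0*(5 + 9) - Z = 0*(5 + 9) - 1*(-126) = 0*14 + 126 = 0 + 126 = 126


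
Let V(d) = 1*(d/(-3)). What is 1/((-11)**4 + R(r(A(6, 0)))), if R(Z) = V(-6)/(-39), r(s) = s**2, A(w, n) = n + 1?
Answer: 39/570997 ≈ 6.8302e-5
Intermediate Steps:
A(w, n) = 1 + n
V(d) = -d/3 (V(d) = 1*(d*(-1/3)) = 1*(-d/3) = -d/3)
R(Z) = -2/39 (R(Z) = -1/3*(-6)/(-39) = 2*(-1/39) = -2/39)
1/((-11)**4 + R(r(A(6, 0)))) = 1/((-11)**4 - 2/39) = 1/(14641 - 2/39) = 1/(570997/39) = 39/570997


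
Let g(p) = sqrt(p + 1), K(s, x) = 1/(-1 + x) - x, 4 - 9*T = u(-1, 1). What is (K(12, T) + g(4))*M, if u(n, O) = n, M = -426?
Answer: 7171/6 - 426*sqrt(5) ≈ 242.60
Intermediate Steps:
T = 5/9 (T = 4/9 - 1/9*(-1) = 4/9 + 1/9 = 5/9 ≈ 0.55556)
g(p) = sqrt(1 + p)
(K(12, T) + g(4))*M = ((1 + 5/9 - (5/9)**2)/(-1 + 5/9) + sqrt(1 + 4))*(-426) = ((1 + 5/9 - 1*25/81)/(-4/9) + sqrt(5))*(-426) = (-9*(1 + 5/9 - 25/81)/4 + sqrt(5))*(-426) = (-9/4*101/81 + sqrt(5))*(-426) = (-101/36 + sqrt(5))*(-426) = 7171/6 - 426*sqrt(5)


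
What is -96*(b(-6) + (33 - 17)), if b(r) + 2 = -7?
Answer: -672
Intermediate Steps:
b(r) = -9 (b(r) = -2 - 7 = -9)
-96*(b(-6) + (33 - 17)) = -96*(-9 + (33 - 17)) = -96*(-9 + 16) = -96*7 = -672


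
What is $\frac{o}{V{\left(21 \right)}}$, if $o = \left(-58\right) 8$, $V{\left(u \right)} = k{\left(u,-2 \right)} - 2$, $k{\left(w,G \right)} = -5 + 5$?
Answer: $232$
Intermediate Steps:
$k{\left(w,G \right)} = 0$
$V{\left(u \right)} = -2$ ($V{\left(u \right)} = 0 - 2 = -2$)
$o = -464$
$\frac{o}{V{\left(21 \right)}} = - \frac{464}{-2} = \left(-464\right) \left(- \frac{1}{2}\right) = 232$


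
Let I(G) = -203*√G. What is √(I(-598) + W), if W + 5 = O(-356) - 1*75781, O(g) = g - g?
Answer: √(-75786 - 203*I*√598) ≈ 9.0114 - 275.44*I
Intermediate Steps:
O(g) = 0
W = -75786 (W = -5 + (0 - 1*75781) = -5 + (0 - 75781) = -5 - 75781 = -75786)
√(I(-598) + W) = √(-203*I*√598 - 75786) = √(-75786 - 203*I*√598)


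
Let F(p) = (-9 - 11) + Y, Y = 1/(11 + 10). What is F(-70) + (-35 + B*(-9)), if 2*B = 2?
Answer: -1343/21 ≈ -63.952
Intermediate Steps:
B = 1 (B = (½)*2 = 1)
Y = 1/21 ≈ 0.047619
F(p) = -419/21 (F(p) = (-9 - 11) + 1/21 = -20 + 1/21 = -419/21)
F(-70) + (-35 + B*(-9)) = -419/21 + (-35 + 1*(-9)) = -419/21 + (-35 - 9) = -419/21 - 44 = -1343/21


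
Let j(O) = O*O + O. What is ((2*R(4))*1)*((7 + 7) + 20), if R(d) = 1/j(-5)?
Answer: 17/5 ≈ 3.4000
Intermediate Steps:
j(O) = O + O² (j(O) = O² + O = O + O²)
R(d) = 1/20 (R(d) = 1/(-5*(1 - 5)) = 1/(-5*(-4)) = 1/20)
((2*R(4))*1)*((7 + 7) + 20) = ((2*(1/20))*1)*((7 + 7) + 20) = ((⅒)*1)*(14 + 20) = (⅒)*34 = 17/5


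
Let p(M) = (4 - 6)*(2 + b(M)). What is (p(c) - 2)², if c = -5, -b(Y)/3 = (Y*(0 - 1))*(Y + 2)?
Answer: 9216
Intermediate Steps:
b(Y) = 3*Y*(2 + Y) (b(Y) = -3*Y*(0 - 1)*(Y + 2) = -3*Y*(-1)*(2 + Y) = -3*(-Y)*(2 + Y) = -(-3)*Y*(2 + Y) = 3*Y*(2 + Y))
p(M) = -4 - 6*M*(2 + M) (p(M) = (4 - 6)*(2 + 3*M*(2 + M)) = -2*(2 + 3*M*(2 + M)) = -4 - 6*M*(2 + M))
(p(c) - 2)² = ((-4 - 6*(-5)*(2 - 5)) - 2)² = ((-4 - 6*(-5)*(-3)) - 2)² = ((-4 - 90) - 2)² = (-94 - 2)² = (-96)² = 9216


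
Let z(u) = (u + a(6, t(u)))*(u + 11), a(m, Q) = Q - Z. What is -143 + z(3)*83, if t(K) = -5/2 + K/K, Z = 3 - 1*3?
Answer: 1600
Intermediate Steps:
Z = 0 (Z = 3 - 3 = 0)
t(K) = -3/2 (t(K) = -5*1/2 + 1 = -5/2 + 1 = -3/2)
a(m, Q) = Q (a(m, Q) = Q - 1*0 = Q + 0 = Q)
z(u) = (11 + u)*(-3/2 + u) (z(u) = (u - 3/2)*(u + 11) = (-3/2 + u)*(11 + u) = (11 + u)*(-3/2 + u))
-143 + z(3)*83 = -143 + (-33/2 + 3**2 + (19/2)*3)*83 = -143 + (-33/2 + 9 + 57/2)*83 = -143 + 21*83 = -143 + 1743 = 1600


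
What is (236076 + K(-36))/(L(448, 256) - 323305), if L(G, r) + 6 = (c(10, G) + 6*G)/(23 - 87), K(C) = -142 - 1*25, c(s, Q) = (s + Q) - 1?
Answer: -15098176/20695049 ≈ -0.72956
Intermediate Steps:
c(s, Q) = -1 + Q + s (c(s, Q) = (Q + s) - 1 = -1 + Q + s)
K(C) = -167 (K(C) = -142 - 25 = -167)
L(G, r) = -393/64 - 7*G/64 (L(G, r) = -6 + ((-1 + G + 10) + 6*G)/(23 - 87) = -6 + ((9 + G) + 6*G)/(-64) = -6 + (9 + 7*G)*(-1/64) = -6 + (-9/64 - 7*G/64) = -393/64 - 7*G/64)
(236076 + K(-36))/(L(448, 256) - 323305) = (236076 - 167)/((-393/64 - 7/64*448) - 323305) = 235909/((-393/64 - 49) - 323305) = 235909/(-3529/64 - 323305) = 235909/(-20695049/64) = 235909*(-64/20695049) = -15098176/20695049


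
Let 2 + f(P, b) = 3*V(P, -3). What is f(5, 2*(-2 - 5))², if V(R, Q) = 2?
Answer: 16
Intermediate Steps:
f(P, b) = 4 (f(P, b) = -2 + 3*2 = -2 + 6 = 4)
f(5, 2*(-2 - 5))² = 4² = 16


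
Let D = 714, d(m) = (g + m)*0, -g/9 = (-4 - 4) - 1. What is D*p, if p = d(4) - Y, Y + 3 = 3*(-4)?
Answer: 10710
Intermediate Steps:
g = 81 (g = -9*((-4 - 4) - 1) = -9*(-8 - 1) = -9*(-9) = 81)
d(m) = 0 (d(m) = (81 + m)*0 = 0)
Y = -15 (Y = -3 + 3*(-4) = -3 - 12 = -15)
p = 15 (p = 0 - 1*(-15) = 0 + 15 = 15)
D*p = 714*15 = 10710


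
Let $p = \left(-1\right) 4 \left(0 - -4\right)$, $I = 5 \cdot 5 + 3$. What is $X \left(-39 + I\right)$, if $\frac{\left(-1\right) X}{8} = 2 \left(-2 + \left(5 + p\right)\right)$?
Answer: $-2288$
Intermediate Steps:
$I = 28$ ($I = 25 + 3 = 28$)
$p = -16$ ($p = - 4 \left(0 + 4\right) = \left(-4\right) 4 = -16$)
$X = 208$ ($X = - 8 \cdot 2 \left(-2 + \left(5 - 16\right)\right) = - 8 \cdot 2 \left(-2 - 11\right) = - 8 \cdot 2 \left(-13\right) = \left(-8\right) \left(-26\right) = 208$)
$X \left(-39 + I\right) = 208 \left(-39 + 28\right) = 208 \left(-11\right) = -2288$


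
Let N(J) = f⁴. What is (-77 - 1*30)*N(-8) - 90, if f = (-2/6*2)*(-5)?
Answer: -1077290/81 ≈ -13300.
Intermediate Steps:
f = 10/3 (f = (-2*⅙*2)*(-5) = -⅓*2*(-5) = -⅔*(-5) = 10/3 ≈ 3.3333)
N(J) = 10000/81 (N(J) = (10/3)⁴ = 10000/81)
(-77 - 1*30)*N(-8) - 90 = (-77 - 1*30)*(10000/81) - 90 = (-77 - 30)*(10000/81) - 90 = -107*10000/81 - 90 = -1070000/81 - 90 = -1077290/81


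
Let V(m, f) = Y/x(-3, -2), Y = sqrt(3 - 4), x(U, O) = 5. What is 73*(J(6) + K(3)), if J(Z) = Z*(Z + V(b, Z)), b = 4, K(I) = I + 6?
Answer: 3285 + 438*I/5 ≈ 3285.0 + 87.6*I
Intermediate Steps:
Y = I (Y = sqrt(-1) = I ≈ 1.0*I)
K(I) = 6 + I
V(m, f) = I/5
J(Z) = Z*(Z + I/5)
73*(J(6) + K(3)) = 73*((1/5)*6*(I + 5*6) + (6 + 3)) = 73*((1/5)*6*(I + 30) + 9) = 73*((1/5)*6*(30 + I) + 9) = 73*((36 + 6*I/5) + 9) = 73*(45 + 6*I/5) = 3285 + 438*I/5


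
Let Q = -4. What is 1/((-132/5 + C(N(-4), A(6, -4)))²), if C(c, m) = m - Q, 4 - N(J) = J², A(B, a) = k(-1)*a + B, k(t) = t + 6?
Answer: 25/33124 ≈ 0.00075474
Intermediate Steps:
k(t) = 6 + t
A(B, a) = B + 5*a (A(B, a) = (6 - 1)*a + B = 5*a + B = B + 5*a)
N(J) = 4 - J²
C(c, m) = 4 + m (C(c, m) = m - 1*(-4) = m + 4 = 4 + m)
1/((-132/5 + C(N(-4), A(6, -4)))²) = 1/((-132/5 + (4 + (6 + 5*(-4))))²) = 1/((-132*⅕ + (4 + (6 - 20)))²) = 1/((-132/5 + (4 - 14))²) = 1/((-132/5 - 10)²) = 1/((-182/5)²) = 1/(33124/25) = 25/33124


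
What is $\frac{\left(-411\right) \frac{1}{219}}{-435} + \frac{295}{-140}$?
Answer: $- \frac{1869709}{889140} \approx -2.1028$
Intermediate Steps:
$\frac{\left(-411\right) \frac{1}{219}}{-435} + \frac{295}{-140} = \left(-411\right) \frac{1}{219} \left(- \frac{1}{435}\right) + 295 \left(- \frac{1}{140}\right) = \left(- \frac{137}{73}\right) \left(- \frac{1}{435}\right) - \frac{59}{28} = \frac{137}{31755} - \frac{59}{28} = - \frac{1869709}{889140}$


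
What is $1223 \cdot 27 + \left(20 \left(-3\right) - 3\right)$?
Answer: $32958$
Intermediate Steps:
$1223 \cdot 27 + \left(20 \left(-3\right) - 3\right) = 33021 - 63 = 32958$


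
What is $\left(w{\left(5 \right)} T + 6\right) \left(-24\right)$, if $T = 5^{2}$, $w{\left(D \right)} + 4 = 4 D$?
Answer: $-9744$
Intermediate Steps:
$w{\left(D \right)} = -4 + 4 D$
$T = 25$
$\left(w{\left(5 \right)} T + 6\right) \left(-24\right) = \left(\left(-4 + 4 \cdot 5\right) 25 + 6\right) \left(-24\right) = \left(\left(-4 + 20\right) 25 + 6\right) \left(-24\right) = \left(16 \cdot 25 + 6\right) \left(-24\right) = \left(400 + 6\right) \left(-24\right) = 406 \left(-24\right) = -9744$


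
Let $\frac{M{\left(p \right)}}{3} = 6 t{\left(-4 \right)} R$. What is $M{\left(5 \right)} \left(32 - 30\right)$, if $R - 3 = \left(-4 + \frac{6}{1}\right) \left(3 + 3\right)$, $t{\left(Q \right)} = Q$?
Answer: $-2160$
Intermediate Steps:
$R = 15$ ($R = 3 + \left(-4 + \frac{6}{1}\right) \left(3 + 3\right) = 3 + \left(-4 + 6 \cdot 1\right) 6 = 3 + \left(-4 + 6\right) 6 = 3 + 2 \cdot 6 = 3 + 12 = 15$)
$M{\left(p \right)} = -1080$ ($M{\left(p \right)} = 3 \cdot 6 \left(-4\right) 15 = 3 \left(\left(-24\right) 15\right) = 3 \left(-360\right) = -1080$)
$M{\left(5 \right)} \left(32 - 30\right) = - 1080 \left(32 - 30\right) = \left(-1080\right) 2 = -2160$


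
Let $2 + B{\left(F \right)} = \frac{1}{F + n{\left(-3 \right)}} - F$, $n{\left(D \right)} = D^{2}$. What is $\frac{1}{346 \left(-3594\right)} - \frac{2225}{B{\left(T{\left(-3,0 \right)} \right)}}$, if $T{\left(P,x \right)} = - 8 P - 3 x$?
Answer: $\frac{91305748843}{1065700068} \approx 85.677$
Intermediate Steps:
$B{\left(F \right)} = -2 + \frac{1}{9 + F} - F$ ($B{\left(F \right)} = -2 - \left(F - \frac{1}{F + \left(-3\right)^{2}}\right) = -2 - \left(F - \frac{1}{F + 9}\right) = -2 - \left(F - \frac{1}{9 + F}\right) = -2 + \frac{1}{9 + F} - F$)
$\frac{1}{346 \left(-3594\right)} - \frac{2225}{B{\left(T{\left(-3,0 \right)} \right)}} = \frac{1}{346 \left(-3594\right)} - \frac{2225}{\frac{1}{9 - -24} \left(-17 - \left(\left(-8\right) \left(-3\right) - 0\right)^{2} - 11 \left(\left(-8\right) \left(-3\right) - 0\right)\right)} = \frac{1}{346} \left(- \frac{1}{3594}\right) - \frac{2225}{\frac{1}{9 + \left(24 + 0\right)} \left(-17 - \left(24 + 0\right)^{2} - 11 \left(24 + 0\right)\right)} = - \frac{1}{1243524} - \frac{2225}{\frac{1}{9 + 24} \left(-17 - 24^{2} - 264\right)} = - \frac{1}{1243524} - \frac{2225}{\frac{1}{33} \left(-17 - 576 - 264\right)} = - \frac{1}{1243524} - \frac{2225}{\frac{1}{33} \left(-857\right)} = - \frac{1}{1243524} - \frac{2225}{- \frac{857}{33}} = - \frac{1}{1243524} - - \frac{73425}{857} = - \frac{1}{1243524} + \frac{73425}{857} = \frac{91305748843}{1065700068}$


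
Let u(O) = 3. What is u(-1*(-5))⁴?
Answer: 81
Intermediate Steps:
u(-1*(-5))⁴ = 3⁴ = 81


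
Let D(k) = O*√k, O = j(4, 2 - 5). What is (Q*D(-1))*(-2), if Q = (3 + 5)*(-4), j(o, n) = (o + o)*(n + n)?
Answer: -3072*I ≈ -3072.0*I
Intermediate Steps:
j(o, n) = 4*n*o (j(o, n) = (2*o)*(2*n) = 4*n*o)
O = -48 (O = 4*(2 - 5)*4 = 4*(-3)*4 = -48)
D(k) = -48*√k
Q = -32 (Q = 8*(-4) = -32)
(Q*D(-1))*(-2) = -(-1536)*√(-1)*(-2) = -(-1536)*I*(-2) = (1536*I)*(-2) = -3072*I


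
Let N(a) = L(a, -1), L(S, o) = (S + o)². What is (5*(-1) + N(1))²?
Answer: 25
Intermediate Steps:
N(a) = (-1 + a)² (N(a) = (a - 1)² = (-1 + a)²)
(5*(-1) + N(1))² = (5*(-1) + (-1 + 1)²)² = (-5 + 0²)² = (-5 + 0)² = (-5)² = 25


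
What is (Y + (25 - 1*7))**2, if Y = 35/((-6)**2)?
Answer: 466489/1296 ≈ 359.95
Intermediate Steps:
Y = 35/36 ≈ 0.97222
(Y + (25 - 1*7))**2 = (35/36 + (25 - 1*7))**2 = (35/36 + (25 - 7))**2 = (35/36 + 18)**2 = (683/36)**2 = 466489/1296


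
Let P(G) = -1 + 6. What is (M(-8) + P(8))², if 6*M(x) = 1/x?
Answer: 57121/2304 ≈ 24.792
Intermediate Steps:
P(G) = 5
M(x) = 1/(6*x)
(M(-8) + P(8))² = ((⅙)/(-8) + 5)² = ((⅙)*(-⅛) + 5)² = (-1/48 + 5)² = (239/48)² = 57121/2304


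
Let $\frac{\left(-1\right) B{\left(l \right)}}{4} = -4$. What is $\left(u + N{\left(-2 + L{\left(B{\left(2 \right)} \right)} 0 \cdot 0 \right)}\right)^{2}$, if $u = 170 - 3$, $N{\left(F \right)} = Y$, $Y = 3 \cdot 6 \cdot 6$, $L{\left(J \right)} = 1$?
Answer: $75625$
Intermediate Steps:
$B{\left(l \right)} = 16$ ($B{\left(l \right)} = \left(-4\right) \left(-4\right) = 16$)
$Y = 108$ ($Y = 18 \cdot 6 = 108$)
$N{\left(F \right)} = 108$
$u = 167$ ($u = 170 - 3 = 167$)
$\left(u + N{\left(-2 + L{\left(B{\left(2 \right)} \right)} 0 \cdot 0 \right)}\right)^{2} = \left(167 + 108\right)^{2} = 275^{2} = 75625$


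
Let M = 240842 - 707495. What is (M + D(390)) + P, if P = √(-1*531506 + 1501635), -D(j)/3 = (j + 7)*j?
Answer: -931143 + √970129 ≈ -9.3016e+5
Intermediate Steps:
D(j) = -3*j*(7 + j) (D(j) = -3*(j + 7)*j = -3*(7 + j)*j = -3*j*(7 + j))
M = -466653
P = √970129 (P = √(-531506 + 1501635) = √970129 ≈ 984.95)
(M + D(390)) + P = (-466653 - 3*390*(7 + 390)) + √970129 = (-466653 - 3*390*397) + √970129 = (-466653 - 464490) + √970129 = -931143 + √970129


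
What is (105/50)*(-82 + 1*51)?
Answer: -651/10 ≈ -65.100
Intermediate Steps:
(105/50)*(-82 + 1*51) = (105*(1/50))*(-82 + 51) = (21/10)*(-31) = -651/10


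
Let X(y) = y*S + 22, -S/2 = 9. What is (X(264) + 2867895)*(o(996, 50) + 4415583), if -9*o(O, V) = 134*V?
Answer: 113763701096255/9 ≈ 1.2640e+13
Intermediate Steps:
S = -18 (S = -2*9 = -18)
X(y) = 22 - 18*y (X(y) = y*(-18) + 22 = -18*y + 22 = 22 - 18*y)
o(O, V) = -134*V/9
(X(264) + 2867895)*(o(996, 50) + 4415583) = ((22 - 18*264) + 2867895)*(-134/9*50 + 4415583) = ((22 - 4752) + 2867895)*(-6700/9 + 4415583) = (-4730 + 2867895)*(39733547/9) = 2863165*(39733547/9) = 113763701096255/9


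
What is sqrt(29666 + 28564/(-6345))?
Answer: sqrt(132682555230)/2115 ≈ 172.23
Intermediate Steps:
sqrt(29666 + 28564/(-6345)) = sqrt(29666 + 28564*(-1/6345)) = sqrt(29666 - 28564/6345) = sqrt(188202206/6345) = sqrt(132682555230)/2115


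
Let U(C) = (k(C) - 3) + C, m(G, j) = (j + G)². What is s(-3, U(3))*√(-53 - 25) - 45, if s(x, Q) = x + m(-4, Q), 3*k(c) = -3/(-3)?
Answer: -45 + 94*I*√78/9 ≈ -45.0 + 92.243*I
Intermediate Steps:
k(c) = ⅓ (k(c) = (-3/(-3))/3 = (-3*(-⅓))/3 = (⅓)*1 = ⅓)
m(G, j) = (G + j)²
U(C) = -8/3 + C (U(C) = (⅓ - 3) + C = -8/3 + C)
s(x, Q) = x + (-4 + Q)²
s(-3, U(3))*√(-53 - 25) - 45 = (-3 + (-4 + (-8/3 + 3))²)*√(-53 - 25) - 45 = (-3 + (-4 + ⅓)²)*√(-78) - 45 = (-3 + (-11/3)²)*(I*√78) - 45 = (-3 + 121/9)*(I*√78) - 45 = 94*(I*√78)/9 - 45 = 94*I*√78/9 - 45 = -45 + 94*I*√78/9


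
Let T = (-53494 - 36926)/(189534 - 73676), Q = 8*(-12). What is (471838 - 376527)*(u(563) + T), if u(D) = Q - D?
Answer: -3642826545931/57929 ≈ -6.2884e+7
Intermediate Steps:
Q = -96
T = -45210/57929 (T = -90420/115858 = -90420*1/115858 = -45210/57929 ≈ -0.78044)
u(D) = -96 - D
(471838 - 376527)*(u(563) + T) = (471838 - 376527)*((-96 - 1*563) - 45210/57929) = 95311*((-96 - 563) - 45210/57929) = 95311*(-659 - 45210/57929) = 95311*(-38220421/57929) = -3642826545931/57929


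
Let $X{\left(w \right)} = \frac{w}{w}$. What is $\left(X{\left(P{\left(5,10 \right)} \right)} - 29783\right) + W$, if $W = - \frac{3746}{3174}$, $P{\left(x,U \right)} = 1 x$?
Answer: $- \frac{47265907}{1587} \approx -29783.0$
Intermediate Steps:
$P{\left(x,U \right)} = x$
$W = - \frac{1873}{1587}$ ($W = \left(-3746\right) \frac{1}{3174} = - \frac{1873}{1587} \approx -1.1802$)
$X{\left(w \right)} = 1$
$\left(X{\left(P{\left(5,10 \right)} \right)} - 29783\right) + W = \left(1 - 29783\right) - \frac{1873}{1587} = -29782 - \frac{1873}{1587} = - \frac{47265907}{1587}$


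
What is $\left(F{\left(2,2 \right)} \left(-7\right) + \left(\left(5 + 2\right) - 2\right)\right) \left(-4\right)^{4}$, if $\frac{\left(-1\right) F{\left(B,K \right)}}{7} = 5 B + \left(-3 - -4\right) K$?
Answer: $151808$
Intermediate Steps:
$F{\left(B,K \right)} = - 35 B - 7 K$ ($F{\left(B,K \right)} = - 7 \left(5 B + \left(-3 - -4\right) K\right) = - 7 \left(5 B + \left(-3 + 4\right) K\right) = - 7 \left(5 B + 1 K\right) = - 7 \left(5 B + K\right) = - 7 \left(K + 5 B\right) = - 35 B - 7 K$)
$\left(F{\left(2,2 \right)} \left(-7\right) + \left(\left(5 + 2\right) - 2\right)\right) \left(-4\right)^{4} = \left(\left(\left(-35\right) 2 - 14\right) \left(-7\right) + \left(\left(5 + 2\right) - 2\right)\right) \left(-4\right)^{4} = \left(\left(-70 - 14\right) \left(-7\right) + \left(7 - 2\right)\right) 256 = \left(\left(-84\right) \left(-7\right) + 5\right) 256 = \left(588 + 5\right) 256 = 593 \cdot 256 = 151808$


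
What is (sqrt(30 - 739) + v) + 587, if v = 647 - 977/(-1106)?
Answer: 1365781/1106 + I*sqrt(709) ≈ 1234.9 + 26.627*I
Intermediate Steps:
v = 716559/1106 (v = 647 - 977*(-1/1106) = 647 + 977/1106 = 716559/1106 ≈ 647.88)
(sqrt(30 - 739) + v) + 587 = (sqrt(30 - 739) + 716559/1106) + 587 = (sqrt(-709) + 716559/1106) + 587 = (I*sqrt(709) + 716559/1106) + 587 = (716559/1106 + I*sqrt(709)) + 587 = 1365781/1106 + I*sqrt(709)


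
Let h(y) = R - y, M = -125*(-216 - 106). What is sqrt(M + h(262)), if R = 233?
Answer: 3*sqrt(4469) ≈ 200.55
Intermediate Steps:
M = 40250 (M = -125*(-322) = 40250)
h(y) = 233 - y
sqrt(M + h(262)) = sqrt(40250 + (233 - 1*262)) = sqrt(40250 + (233 - 262)) = sqrt(40250 - 29) = sqrt(40221) = 3*sqrt(4469)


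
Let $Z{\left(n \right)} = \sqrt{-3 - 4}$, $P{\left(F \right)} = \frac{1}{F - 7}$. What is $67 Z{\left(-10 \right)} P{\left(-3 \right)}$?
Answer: $- \frac{67 i \sqrt{7}}{10} \approx - 17.727 i$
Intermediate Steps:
$P{\left(F \right)} = \frac{1}{-7 + F}$
$Z{\left(n \right)} = i \sqrt{7}$ ($Z{\left(n \right)} = \sqrt{-7} = i \sqrt{7}$)
$67 Z{\left(-10 \right)} P{\left(-3 \right)} = \frac{67 i \sqrt{7}}{-7 - 3} = \frac{67 i \sqrt{7}}{-10} = 67 i \sqrt{7} \left(- \frac{1}{10}\right) = - \frac{67 i \sqrt{7}}{10}$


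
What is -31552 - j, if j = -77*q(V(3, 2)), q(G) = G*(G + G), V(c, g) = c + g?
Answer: -27702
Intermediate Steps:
q(G) = 2*G² (q(G) = G*(2*G) = 2*G²)
j = -3850 (j = -154*(3 + 2)² = -154*5² = -154*25 = -77*50 = -3850)
-31552 - j = -31552 - 1*(-3850) = -31552 + 3850 = -27702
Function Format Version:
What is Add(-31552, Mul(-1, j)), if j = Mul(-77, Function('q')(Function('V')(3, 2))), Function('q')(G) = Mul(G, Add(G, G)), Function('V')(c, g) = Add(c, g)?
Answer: -27702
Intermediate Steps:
Function('q')(G) = Mul(2, Pow(G, 2)) (Function('q')(G) = Mul(G, Mul(2, G)) = Mul(2, Pow(G, 2)))
j = -3850 (j = Mul(-77, Mul(2, Pow(Add(3, 2), 2))) = Mul(-77, Mul(2, Pow(5, 2))) = Mul(-77, Mul(2, 25)) = Mul(-77, 50) = -3850)
Add(-31552, Mul(-1, j)) = Add(-31552, Mul(-1, -3850)) = Add(-31552, 3850) = -27702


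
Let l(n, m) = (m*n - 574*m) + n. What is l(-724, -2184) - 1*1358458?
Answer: 1475650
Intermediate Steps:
l(n, m) = n - 574*m + m*n (l(n, m) = (-574*m + m*n) + n = n - 574*m + m*n)
l(-724, -2184) - 1*1358458 = (-724 - 574*(-2184) - 2184*(-724)) - 1*1358458 = (-724 + 1253616 + 1581216) - 1358458 = 2834108 - 1358458 = 1475650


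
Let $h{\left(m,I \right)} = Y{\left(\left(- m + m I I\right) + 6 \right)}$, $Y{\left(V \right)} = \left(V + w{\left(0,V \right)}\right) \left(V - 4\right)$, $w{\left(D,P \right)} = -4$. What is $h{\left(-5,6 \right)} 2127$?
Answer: $63658983$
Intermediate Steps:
$Y{\left(V \right)} = \left(-4 + V\right)^{2}$ ($Y{\left(V \right)} = \left(V - 4\right) \left(V - 4\right) = \left(-4 + V\right) \left(-4 + V\right) = \left(-4 + V\right)^{2}$)
$h{\left(m,I \right)} = -32 + \left(6 - m + m I^{2}\right)^{2} + 8 m - 8 m I^{2}$ ($h{\left(m,I \right)} = 16 + \left(\left(- m + m I I\right) + 6\right)^{2} - 8 \left(\left(- m + m I I\right) + 6\right) = 16 + \left(\left(- m + I m I\right) + 6\right)^{2} - 8 \left(\left(- m + I m I\right) + 6\right) = 16 + \left(\left(- m + m I^{2}\right) + 6\right)^{2} - 8 \left(\left(- m + m I^{2}\right) + 6\right) = 16 + \left(6 - m + m I^{2}\right)^{2} - 8 \left(6 - m + m I^{2}\right) = 16 + \left(6 - m + m I^{2}\right)^{2} - \left(48 - 8 m + 8 m I^{2}\right) = -32 + \left(6 - m + m I^{2}\right)^{2} + 8 m - 8 m I^{2}$)
$h{\left(-5,6 \right)} 2127 = \left(-32 + \left(6 - -5 - 5 \cdot 6^{2}\right)^{2} + 8 \left(-5\right) - - 40 \cdot 6^{2}\right) 2127 = \left(-32 + \left(6 + 5 - 180\right)^{2} - 40 - \left(-40\right) 36\right) 2127 = \left(-32 + \left(6 + 5 - 180\right)^{2} - 40 + 1440\right) 2127 = \left(-32 + \left(-169\right)^{2} - 40 + 1440\right) 2127 = \left(-32 + 28561 - 40 + 1440\right) 2127 = 29929 \cdot 2127 = 63658983$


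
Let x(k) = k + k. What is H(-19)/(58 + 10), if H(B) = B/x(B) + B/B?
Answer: 3/136 ≈ 0.022059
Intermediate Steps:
x(k) = 2*k
H(B) = 3/2 (H(B) = B/((2*B)) + B/B = B*(1/(2*B)) + 1 = 1/2 + 1 = 3/2)
H(-19)/(58 + 10) = 3/(2*(58 + 10)) = (3/2)/68 = (3/2)*(1/68) = 3/136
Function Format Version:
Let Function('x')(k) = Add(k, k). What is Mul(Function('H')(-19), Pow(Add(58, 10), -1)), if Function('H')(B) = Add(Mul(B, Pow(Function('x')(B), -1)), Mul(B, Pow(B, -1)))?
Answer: Rational(3, 136) ≈ 0.022059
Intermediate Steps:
Function('x')(k) = Mul(2, k)
Function('H')(B) = Rational(3, 2) (Function('H')(B) = Add(Mul(B, Pow(Mul(2, B), -1)), Mul(B, Pow(B, -1))) = Add(Mul(B, Mul(Rational(1, 2), Pow(B, -1))), 1) = Add(Rational(1, 2), 1) = Rational(3, 2))
Mul(Function('H')(-19), Pow(Add(58, 10), -1)) = Mul(Rational(3, 2), Pow(Add(58, 10), -1)) = Mul(Rational(3, 2), Pow(68, -1)) = Mul(Rational(3, 2), Rational(1, 68)) = Rational(3, 136)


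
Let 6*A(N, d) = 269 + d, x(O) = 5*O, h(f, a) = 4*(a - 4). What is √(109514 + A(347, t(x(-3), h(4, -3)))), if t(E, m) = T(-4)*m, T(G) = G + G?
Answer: √3945462/6 ≈ 331.05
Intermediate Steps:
h(f, a) = -16 + 4*a (h(f, a) = 4*(-4 + a) = -16 + 4*a)
T(G) = 2*G
t(E, m) = -8*m (t(E, m) = (2*(-4))*m = -8*m)
A(N, d) = 269/6 + d/6 (A(N, d) = (269 + d)/6 = 269/6 + d/6)
√(109514 + A(347, t(x(-3), h(4, -3)))) = √(109514 + (269/6 + (-8*(-16 + 4*(-3)))/6)) = √(109514 + (269/6 + (-8*(-16 - 12))/6)) = √(109514 + (269/6 + (-8*(-28))/6)) = √(109514 + (269/6 + (⅙)*224)) = √(109514 + (269/6 + 112/3)) = √(109514 + 493/6) = √(657577/6) = √3945462/6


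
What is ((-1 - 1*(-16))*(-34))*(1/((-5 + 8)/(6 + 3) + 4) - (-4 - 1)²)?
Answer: 164220/13 ≈ 12632.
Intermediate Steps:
((-1 - 1*(-16))*(-34))*(1/((-5 + 8)/(6 + 3) + 4) - (-4 - 1)²) = ((-1 + 16)*(-34))*(1/(3/9 + 4) - 1*(-5)²) = (15*(-34))*(1/(3*(⅑) + 4) - 1*25) = -510*(1/(⅓ + 4) - 25) = -510*(1/(13/3) - 25) = -510*(3/13 - 25) = -510*(-322/13) = 164220/13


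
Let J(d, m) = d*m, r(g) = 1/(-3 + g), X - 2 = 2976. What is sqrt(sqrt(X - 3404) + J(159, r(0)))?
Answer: sqrt(-53 + I*sqrt(426)) ≈ 1.3923 + 7.4121*I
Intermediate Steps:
X = 2978 (X = 2 + 2976 = 2978)
sqrt(sqrt(X - 3404) + J(159, r(0))) = sqrt(sqrt(2978 - 3404) + 159/(-3 + 0)) = sqrt(sqrt(-426) + 159/(-3)) = sqrt(I*sqrt(426) + 159*(-1/3)) = sqrt(I*sqrt(426) - 53) = sqrt(-53 + I*sqrt(426))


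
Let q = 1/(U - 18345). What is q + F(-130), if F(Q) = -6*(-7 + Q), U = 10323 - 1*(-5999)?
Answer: 1662905/2023 ≈ 822.00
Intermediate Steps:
U = 16322 (U = 10323 + 5999 = 16322)
F(Q) = 42 - 6*Q
q = -1/2023 (q = 1/(16322 - 18345) = 1/(-2023) = -1/2023 ≈ -0.00049432)
q + F(-130) = -1/2023 + (42 - 6*(-130)) = -1/2023 + (42 + 780) = -1/2023 + 822 = 1662905/2023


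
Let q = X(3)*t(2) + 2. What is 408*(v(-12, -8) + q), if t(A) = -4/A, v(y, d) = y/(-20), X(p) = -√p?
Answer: 5304/5 + 816*√3 ≈ 2474.2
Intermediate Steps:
v(y, d) = -y/20 (v(y, d) = y*(-1/20) = -y/20)
q = 2 + 2*√3 (q = (-√3)*(-4/2) + 2 = (-√3)*(-4*½) + 2 = -√3*(-2) + 2 = 2*√3 + 2 = 2 + 2*√3 ≈ 5.4641)
408*(v(-12, -8) + q) = 408*(-1/20*(-12) + (2 + 2*√3)) = 408*(⅗ + (2 + 2*√3)) = 408*(13/5 + 2*√3) = 5304/5 + 816*√3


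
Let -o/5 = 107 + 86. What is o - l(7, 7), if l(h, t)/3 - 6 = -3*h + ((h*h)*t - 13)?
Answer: -1910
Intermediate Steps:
o = -965 (o = -5*(107 + 86) = -5*193 = -965)
l(h, t) = -21 - 9*h + 3*t*h² (l(h, t) = 18 + 3*(-3*h + ((h*h)*t - 13)) = 18 + 3*(-3*h + (h²*t - 13)) = 18 + 3*(-3*h + (t*h² - 13)) = 18 + 3*(-3*h + (-13 + t*h²)) = 18 + 3*(-13 - 3*h + t*h²) = 18 + (-39 - 9*h + 3*t*h²) = -21 - 9*h + 3*t*h²)
o - l(7, 7) = -965 - (-21 - 9*7 + 3*7*7²) = -965 - (-21 - 63 + 3*7*49) = -965 - (-21 - 63 + 1029) = -965 - 1*945 = -965 - 945 = -1910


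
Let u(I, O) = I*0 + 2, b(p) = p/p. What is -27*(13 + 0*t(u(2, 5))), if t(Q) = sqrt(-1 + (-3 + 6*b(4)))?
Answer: -351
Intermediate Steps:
b(p) = 1
u(I, O) = 2 (u(I, O) = 0 + 2 = 2)
t(Q) = sqrt(2) (t(Q) = sqrt(-1 + (-3 + 6*1)) = sqrt(-1 + (-3 + 6)) = sqrt(-1 + 3) = sqrt(2))
-27*(13 + 0*t(u(2, 5))) = -27*(13 + 0*sqrt(2)) = -27*(13 + 0) = -27*13 = -351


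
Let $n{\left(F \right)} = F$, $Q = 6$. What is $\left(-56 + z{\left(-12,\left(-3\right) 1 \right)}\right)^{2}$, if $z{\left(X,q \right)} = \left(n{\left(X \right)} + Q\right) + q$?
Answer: $4225$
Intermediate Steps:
$z{\left(X,q \right)} = 6 + X + q$ ($z{\left(X,q \right)} = \left(X + 6\right) + q = \left(6 + X\right) + q = 6 + X + q$)
$\left(-56 + z{\left(-12,\left(-3\right) 1 \right)}\right)^{2} = \left(-56 - 9\right)^{2} = \left(-65\right)^{2} = 4225$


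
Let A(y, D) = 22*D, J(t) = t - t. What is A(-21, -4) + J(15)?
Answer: -88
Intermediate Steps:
J(t) = 0
A(-21, -4) + J(15) = 22*(-4) + 0 = -88 + 0 = -88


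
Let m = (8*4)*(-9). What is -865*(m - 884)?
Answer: 1013780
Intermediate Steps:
m = -288 (m = 32*(-9) = -288)
-865*(m - 884) = -865*(-288 - 884) = -865*(-1172) = 1013780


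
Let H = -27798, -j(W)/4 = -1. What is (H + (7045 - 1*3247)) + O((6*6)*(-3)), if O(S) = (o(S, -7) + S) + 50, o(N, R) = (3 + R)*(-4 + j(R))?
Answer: -24058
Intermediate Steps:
j(W) = 4 (j(W) = -4*(-1) = 4)
o(N, R) = 0 (o(N, R) = (3 + R)*(-4 + 4) = (3 + R)*0 = 0)
O(S) = 50 + S (O(S) = (0 + S) + 50 = S + 50 = 50 + S)
(H + (7045 - 1*3247)) + O((6*6)*(-3)) = (-27798 + (7045 - 1*3247)) + (50 + (6*6)*(-3)) = (-27798 + (7045 - 3247)) + (50 + 36*(-3)) = (-27798 + 3798) + (50 - 108) = -24000 - 58 = -24058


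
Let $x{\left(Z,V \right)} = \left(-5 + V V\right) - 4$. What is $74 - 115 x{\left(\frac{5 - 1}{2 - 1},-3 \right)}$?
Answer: $74$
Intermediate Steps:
$x{\left(Z,V \right)} = -9 + V^{2}$ ($x{\left(Z,V \right)} = \left(-5 + V^{2}\right) - 4 = -9 + V^{2}$)
$74 - 115 x{\left(\frac{5 - 1}{2 - 1},-3 \right)} = 74 - 115 \left(-9 + \left(-3\right)^{2}\right) = 74 - 115 \left(-9 + 9\right) = 74 - 0 = 74 + 0 = 74$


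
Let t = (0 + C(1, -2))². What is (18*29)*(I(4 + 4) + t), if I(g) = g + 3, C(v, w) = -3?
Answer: 10440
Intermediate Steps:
t = 9 (t = (0 - 3)² = (-3)² = 9)
I(g) = 3 + g
(18*29)*(I(4 + 4) + t) = (18*29)*((3 + (4 + 4)) + 9) = 522*((3 + 8) + 9) = 522*(11 + 9) = 522*20 = 10440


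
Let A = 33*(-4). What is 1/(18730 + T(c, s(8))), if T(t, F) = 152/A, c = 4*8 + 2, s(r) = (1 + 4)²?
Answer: 33/618052 ≈ 5.3394e-5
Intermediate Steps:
s(r) = 25 (s(r) = 5² = 25)
c = 34 (c = 32 + 2 = 34)
A = -132
T(t, F) = -38/33 (T(t, F) = 152/(-132) = 152*(-1/132) = -38/33)
1/(18730 + T(c, s(8))) = 1/(18730 - 38/33) = 1/(618052/33) = 33/618052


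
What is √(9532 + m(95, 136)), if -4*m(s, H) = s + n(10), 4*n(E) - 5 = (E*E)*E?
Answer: √151127/4 ≈ 97.188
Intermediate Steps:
n(E) = 5/4 + E³/4 (n(E) = 5/4 + ((E*E)*E)/4 = 5/4 + (E²*E)/4 = 5/4 + E³/4)
m(s, H) = -1005/16 - s/4 (m(s, H) = -(s + (5/4 + (¼)*10³))/4 = -(s + (5/4 + (¼)*1000))/4 = -(s + (5/4 + 250))/4 = -(s + 1005/4)/4 = -(1005/4 + s)/4 = -1005/16 - s/4)
√(9532 + m(95, 136)) = √(9532 + (-1005/16 - ¼*95)) = √(9532 + (-1005/16 - 95/4)) = √(9532 - 1385/16) = √(151127/16) = √151127/4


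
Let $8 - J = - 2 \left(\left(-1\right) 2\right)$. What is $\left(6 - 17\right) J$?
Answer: $-44$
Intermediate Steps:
$J = 4$ ($J = 8 - - 2 \left(\left(-1\right) 2\right) = 8 - \left(-2\right) \left(-2\right) = 8 - 4 = 4$)
$\left(6 - 17\right) J = \left(6 - 17\right) 4 = \left(-11\right) 4 = -44$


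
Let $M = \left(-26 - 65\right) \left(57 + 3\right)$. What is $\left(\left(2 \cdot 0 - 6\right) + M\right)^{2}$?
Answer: $29877156$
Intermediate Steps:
$M = -5460$ ($M = \left(-91\right) 60 = -5460$)
$\left(\left(2 \cdot 0 - 6\right) + M\right)^{2} = \left(\left(2 \cdot 0 - 6\right) - 5460\right)^{2} = \left(\left(0 - 6\right) - 5460\right)^{2} = \left(-6 - 5460\right)^{2} = \left(-5466\right)^{2} = 29877156$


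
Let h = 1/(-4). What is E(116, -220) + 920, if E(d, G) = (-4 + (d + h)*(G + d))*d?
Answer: -1395952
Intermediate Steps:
h = -¼ (h = 1*(-¼) = -¼ ≈ -0.25000)
E(d, G) = d*(-4 + (-¼ + d)*(G + d)) (E(d, G) = (-4 + (d - ¼)*(G + d))*d = (-4 + (-¼ + d)*(G + d))*d = d*(-4 + (-¼ + d)*(G + d)))
E(116, -220) + 920 = (¼)*116*(-16 - 1*(-220) - 1*116 + 4*116² + 4*(-220)*116) + 920 = (¼)*116*(-16 + 220 - 116 + 4*13456 - 102080) + 920 = (¼)*116*(-16 + 220 - 116 + 53824 - 102080) + 920 = (¼)*116*(-48168) + 920 = -1396872 + 920 = -1395952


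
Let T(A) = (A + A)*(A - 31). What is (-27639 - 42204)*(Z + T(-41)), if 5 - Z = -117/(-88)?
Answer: -36309629625/88 ≈ -4.1261e+8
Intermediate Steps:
T(A) = 2*A*(-31 + A) (T(A) = (2*A)*(-31 + A) = 2*A*(-31 + A))
Z = 323/88 (Z = 5 - (-117)/(-88) = 5 - (-1)*(-117)/88 = 5 - 1*117/88 = 5 - 117/88 = 323/88 ≈ 3.6705)
(-27639 - 42204)*(Z + T(-41)) = (-27639 - 42204)*(323/88 + 2*(-41)*(-31 - 41)) = -69843*(323/88 + 2*(-41)*(-72)) = -69843*(323/88 + 5904) = -69843*519875/88 = -36309629625/88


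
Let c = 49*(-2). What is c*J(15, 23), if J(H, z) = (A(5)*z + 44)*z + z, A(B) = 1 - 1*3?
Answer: 2254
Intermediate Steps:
A(B) = -2 (A(B) = 1 - 3 = -2)
J(H, z) = z + z*(44 - 2*z) (J(H, z) = (-2*z + 44)*z + z = (44 - 2*z)*z + z = z*(44 - 2*z) + z = z + z*(44 - 2*z))
c = -98
c*J(15, 23) = -2254*(45 - 2*23) = -2254*(45 - 46) = -2254*(-1) = -98*(-23) = 2254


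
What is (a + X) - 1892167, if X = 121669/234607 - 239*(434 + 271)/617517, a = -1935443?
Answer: -184840137142114394/48291270273 ≈ -3.8276e+6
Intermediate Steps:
X = 11867523136/48291270273 (X = 121669*(1/234607) - 239*705*(1/617517) = 121669/234607 - 168495*1/617517 = 121669/234607 - 56165/205839 = 11867523136/48291270273 ≈ 0.24575)
(a + X) - 1892167 = (-1935443 + 11867523136/48291270273) - 1892167 = -93464989143462803/48291270273 - 1892167 = -184840137142114394/48291270273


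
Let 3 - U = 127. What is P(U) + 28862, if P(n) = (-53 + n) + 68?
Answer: 28753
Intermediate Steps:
U = -124 (U = 3 - 1*127 = 3 - 127 = -124)
P(n) = 15 + n
P(U) + 28862 = (15 - 124) + 28862 = -109 + 28862 = 28753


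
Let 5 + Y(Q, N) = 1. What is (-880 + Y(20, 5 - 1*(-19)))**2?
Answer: 781456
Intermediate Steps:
Y(Q, N) = -4 (Y(Q, N) = -5 + 1 = -4)
(-880 + Y(20, 5 - 1*(-19)))**2 = (-880 - 4)**2 = (-884)**2 = 781456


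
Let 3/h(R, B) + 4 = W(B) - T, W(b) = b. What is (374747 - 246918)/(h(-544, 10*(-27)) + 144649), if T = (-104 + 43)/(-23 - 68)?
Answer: 3195085855/3615501482 ≈ 0.88372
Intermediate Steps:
T = 61/91 (T = -61/(-91) = -61*(-1/91) = 61/91 ≈ 0.67033)
h(R, B) = 3/(-425/91 + B) (h(R, B) = 3/(-4 + (B - 1*61/91)) = 3/(-4 + (B - 61/91)) = 3/(-4 + (-61/91 + B)) = 3/(-425/91 + B))
(374747 - 246918)/(h(-544, 10*(-27)) + 144649) = (374747 - 246918)/(273/(-425 + 91*(10*(-27))) + 144649) = 127829/(273/(-425 + 91*(-270)) + 144649) = 127829/(273/(-425 - 24570) + 144649) = 127829/(273/(-24995) + 144649) = 127829/(273*(-1/24995) + 144649) = 127829/(-273/24995 + 144649) = 127829/(3615501482/24995) = 127829*(24995/3615501482) = 3195085855/3615501482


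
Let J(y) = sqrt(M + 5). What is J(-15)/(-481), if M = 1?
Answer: -sqrt(6)/481 ≈ -0.0050925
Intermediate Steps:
J(y) = sqrt(6) (J(y) = sqrt(1 + 5) = sqrt(6))
J(-15)/(-481) = sqrt(6)/(-481) = sqrt(6)*(-1/481) = -sqrt(6)/481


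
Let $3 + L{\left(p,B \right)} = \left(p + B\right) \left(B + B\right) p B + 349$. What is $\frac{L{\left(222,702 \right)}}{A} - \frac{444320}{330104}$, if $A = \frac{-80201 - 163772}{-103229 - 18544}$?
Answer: $\frac{1015876634841977622410}{10067057899} \approx 1.0091 \cdot 10^{11}$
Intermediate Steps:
$L{\left(p,B \right)} = 346 + 2 p B^{2} \left(B + p\right)$ ($L{\left(p,B \right)} = -3 + \left(\left(p + B\right) \left(B + B\right) p B + 349\right) = -3 + \left(\left(B + p\right) 2 B p B + 349\right) = -3 + \left(2 B \left(B + p\right) p B + 349\right) = -3 + \left(2 B p \left(B + p\right) B + 349\right) = -3 + \left(2 p B^{2} \left(B + p\right) + 349\right) = -3 + \left(349 + 2 p B^{2} \left(B + p\right)\right) = 346 + 2 p B^{2} \left(B + p\right)$)
$A = \frac{243973}{121773}$ ($A = - \frac{243973}{-121773} = \left(-243973\right) \left(- \frac{1}{121773}\right) = \frac{243973}{121773} \approx 2.0035$)
$\frac{L{\left(222,702 \right)}}{A} - \frac{444320}{330104} = \frac{346 + 2 \cdot 222 \cdot 702^{3} + 2 \cdot 702^{2} \cdot 222^{2}}{\frac{243973}{121773}} - \frac{444320}{330104} = \left(346 + 2 \cdot 222 \cdot 345948408 + 2 \cdot 492804 \cdot 49284\right) \frac{121773}{243973} - \frac{55540}{41263} = \left(346 + 153601093152 + 48574704672\right) \frac{121773}{243973} - \frac{55540}{41263} = 202175798170 \cdot \frac{121773}{243973} - \frac{55540}{41263} = \frac{24619553470555410}{243973} - \frac{55540}{41263} = \frac{1015876634841977622410}{10067057899}$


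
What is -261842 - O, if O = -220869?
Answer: -40973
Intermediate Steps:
-261842 - O = -261842 - 1*(-220869) = -261842 + 220869 = -40973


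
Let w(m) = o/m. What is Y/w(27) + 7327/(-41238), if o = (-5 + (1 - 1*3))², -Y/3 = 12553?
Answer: -41930868757/2020662 ≈ -20751.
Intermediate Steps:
Y = -37659 (Y = -3*12553 = -37659)
o = 49 (o = (-5 + (1 - 3))² = (-5 - 2)² = (-7)² = 49)
w(m) = 49/m
Y/w(27) + 7327/(-41238) = -37659/(49/27) + 7327/(-41238) = -37659/(49*(1/27)) + 7327*(-1/41238) = -37659/49/27 - 7327/41238 = -37659*27/49 - 7327/41238 = -1016793/49 - 7327/41238 = -41930868757/2020662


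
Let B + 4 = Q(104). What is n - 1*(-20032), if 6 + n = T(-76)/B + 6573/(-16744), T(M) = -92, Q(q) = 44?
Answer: 239478757/11960 ≈ 20023.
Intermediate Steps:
B = 40 (B = -4 + 44 = 40)
n = -103963/11960 (n = -6 + (-92/40 + 6573/(-16744)) = -6 + (-92*1/40 + 6573*(-1/16744)) = -6 + (-23/10 - 939/2392) = -6 - 32203/11960 = -103963/11960 ≈ -8.6926)
n - 1*(-20032) = -103963/11960 - 1*(-20032) = -103963/11960 + 20032 = 239478757/11960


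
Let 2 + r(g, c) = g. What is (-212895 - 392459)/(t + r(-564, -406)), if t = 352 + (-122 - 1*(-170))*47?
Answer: -302677/1021 ≈ -296.45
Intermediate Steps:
t = 2608 (t = 352 + (-122 + 170)*47 = 352 + 48*47 = 352 + 2256 = 2608)
r(g, c) = -2 + g
(-212895 - 392459)/(t + r(-564, -406)) = (-212895 - 392459)/(2608 + (-2 - 564)) = -605354/(2608 - 566) = -605354/2042 = -605354*1/2042 = -302677/1021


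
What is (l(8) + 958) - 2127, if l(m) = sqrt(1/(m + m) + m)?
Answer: -1169 + sqrt(129)/4 ≈ -1166.2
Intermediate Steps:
l(m) = sqrt(m + 1/(2*m)) (l(m) = sqrt(1/(2*m) + m) = sqrt(m + 1/(2*m)))
(l(8) + 958) - 2127 = (sqrt(2/8 + 4*8)/2 + 958) - 2127 = (sqrt(2*(1/8) + 32)/2 + 958) - 2127 = (sqrt(1/4 + 32)/2 + 958) - 2127 = (sqrt(129/4)/2 + 958) - 2127 = ((sqrt(129)/2)/2 + 958) - 2127 = (sqrt(129)/4 + 958) - 2127 = (958 + sqrt(129)/4) - 2127 = -1169 + sqrt(129)/4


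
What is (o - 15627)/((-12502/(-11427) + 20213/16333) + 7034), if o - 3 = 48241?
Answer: 6087545258847/1313241170611 ≈ 4.6355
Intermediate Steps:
o = 48244 (o = 3 + 48241 = 48244)
(o - 15627)/((-12502/(-11427) + 20213/16333) + 7034) = (48244 - 15627)/((-12502/(-11427) + 20213/16333) + 7034) = 32617/((-12502*(-1/11427) + 20213*(1/16333)) + 7034) = 32617/((12502/11427 + 20213/16333) + 7034) = 32617/(435169117/186637191 + 7034) = 32617/(1313241170611/186637191) = 32617*(186637191/1313241170611) = 6087545258847/1313241170611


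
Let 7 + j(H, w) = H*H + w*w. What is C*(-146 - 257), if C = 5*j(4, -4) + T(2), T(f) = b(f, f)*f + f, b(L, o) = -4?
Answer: -47957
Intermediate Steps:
j(H, w) = -7 + H² + w² (j(H, w) = -7 + (H*H + w*w) = -7 + (H² + w²) = -7 + H² + w²)
T(f) = -3*f (T(f) = -4*f + f = -3*f)
C = 119 (C = 5*(-7 + 4² + (-4)²) - 3*2 = 5*(-7 + 16 + 16) - 6 = 5*25 - 6 = 125 - 6 = 119)
C*(-146 - 257) = 119*(-146 - 257) = 119*(-403) = -47957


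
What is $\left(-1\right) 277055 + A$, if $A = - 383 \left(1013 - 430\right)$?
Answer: $-500344$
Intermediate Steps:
$A = -223289$ ($A = \left(-383\right) 583 = -223289$)
$\left(-1\right) 277055 + A = \left(-1\right) 277055 - 223289 = -277055 - 223289 = -500344$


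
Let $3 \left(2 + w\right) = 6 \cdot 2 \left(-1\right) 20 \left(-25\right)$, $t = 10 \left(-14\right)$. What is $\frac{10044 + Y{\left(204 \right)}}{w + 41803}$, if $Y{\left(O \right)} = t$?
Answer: $\frac{9904}{43801} \approx 0.22611$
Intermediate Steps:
$t = -140$
$Y{\left(O \right)} = -140$
$w = 1998$ ($w = -2 + \frac{6 \cdot 2 \left(-1\right) 20 \left(-25\right)}{3} = -2 + \frac{12 \left(-1\right) 20 \left(-25\right)}{3} = -2 + \frac{\left(-12\right) 20 \left(-25\right)}{3} = -2 + \frac{\left(-240\right) \left(-25\right)}{3} = -2 + \frac{1}{3} \cdot 6000 = -2 + 2000 = 1998$)
$\frac{10044 + Y{\left(204 \right)}}{w + 41803} = \frac{10044 - 140}{1998 + 41803} = \frac{9904}{43801}$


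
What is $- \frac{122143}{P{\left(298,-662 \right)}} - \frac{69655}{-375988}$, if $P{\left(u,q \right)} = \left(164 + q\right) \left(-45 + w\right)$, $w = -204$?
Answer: $- \frac{18643471487}{23311631988} \approx -0.79975$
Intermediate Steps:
$P{\left(u,q \right)} = -40836 - 249 q$ ($P{\left(u,q \right)} = \left(164 + q\right) \left(-45 - 204\right) = \left(164 + q\right) \left(-249\right) = -40836 - 249 q$)
$- \frac{122143}{P{\left(298,-662 \right)}} - \frac{69655}{-375988} = - \frac{122143}{-40836 - -164838} - \frac{69655}{-375988} = - \frac{122143}{-40836 + 164838} - - \frac{69655}{375988} = - \frac{122143}{124002} + \frac{69655}{375988} = - \frac{18643471487}{23311631988}$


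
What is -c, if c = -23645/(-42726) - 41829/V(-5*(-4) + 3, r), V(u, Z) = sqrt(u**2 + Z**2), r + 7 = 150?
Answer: -23645/42726 + 41829*sqrt(20978)/20978 ≈ 288.25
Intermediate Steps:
r = 143 (r = -7 + 150 = 143)
V(u, Z) = sqrt(Z**2 + u**2)
c = 23645/42726 - 41829*sqrt(20978)/20978 (c = -23645/(-42726) - 41829/sqrt(143**2 + (-5*(-4) + 3)**2) = -23645*(-1/42726) - 41829/sqrt(20449 + (20 + 3)**2) = 23645/42726 - 41829/sqrt(20449 + 23**2) = 23645/42726 - 41829/sqrt(20449 + 529) = 23645/42726 - 41829*sqrt(20978)/20978 ≈ -288.25)
-c = -(23645/42726 - 41829*sqrt(20978)/20978) = -23645/42726 + 41829*sqrt(20978)/20978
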